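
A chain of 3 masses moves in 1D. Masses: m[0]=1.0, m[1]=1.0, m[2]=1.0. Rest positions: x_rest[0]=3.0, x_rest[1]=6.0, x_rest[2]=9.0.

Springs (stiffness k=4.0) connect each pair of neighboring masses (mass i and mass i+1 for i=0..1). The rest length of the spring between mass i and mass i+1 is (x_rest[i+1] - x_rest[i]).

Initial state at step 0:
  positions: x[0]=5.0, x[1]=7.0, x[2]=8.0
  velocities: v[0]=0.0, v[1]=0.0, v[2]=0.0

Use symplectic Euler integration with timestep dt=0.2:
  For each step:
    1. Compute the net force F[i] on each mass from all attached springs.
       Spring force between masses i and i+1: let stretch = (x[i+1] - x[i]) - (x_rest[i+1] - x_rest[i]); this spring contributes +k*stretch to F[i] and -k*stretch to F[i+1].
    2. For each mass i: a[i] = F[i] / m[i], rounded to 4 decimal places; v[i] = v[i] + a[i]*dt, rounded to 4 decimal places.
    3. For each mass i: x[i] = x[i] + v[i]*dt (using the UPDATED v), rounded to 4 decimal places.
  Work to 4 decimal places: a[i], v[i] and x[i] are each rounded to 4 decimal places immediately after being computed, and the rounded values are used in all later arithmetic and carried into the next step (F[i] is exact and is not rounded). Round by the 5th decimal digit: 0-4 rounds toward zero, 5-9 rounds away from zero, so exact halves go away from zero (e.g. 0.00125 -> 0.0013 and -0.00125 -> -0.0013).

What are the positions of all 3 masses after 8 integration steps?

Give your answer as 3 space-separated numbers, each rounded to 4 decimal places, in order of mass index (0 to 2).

Answer: 2.0247 7.0091 10.9661

Derivation:
Step 0: x=[5.0000 7.0000 8.0000] v=[0.0000 0.0000 0.0000]
Step 1: x=[4.8400 6.8400 8.3200] v=[-0.8000 -0.8000 1.6000]
Step 2: x=[4.5200 6.5968 8.8832] v=[-1.6000 -1.2160 2.8160]
Step 3: x=[4.0523 6.3871 9.5606] v=[-2.3386 -1.0483 3.3869]
Step 4: x=[3.4781 6.3116 10.2102] v=[-2.8708 -0.3773 3.2481]
Step 5: x=[2.8773 6.4066 10.7160] v=[-3.0040 0.4748 2.5292]
Step 6: x=[2.3612 6.6264 11.0123] v=[-2.5806 1.0989 1.4817]
Step 7: x=[2.0475 6.8655 11.0869] v=[-1.5684 1.1955 0.3730]
Step 8: x=[2.0247 7.0091 10.9661] v=[-0.1140 0.7182 -0.6041]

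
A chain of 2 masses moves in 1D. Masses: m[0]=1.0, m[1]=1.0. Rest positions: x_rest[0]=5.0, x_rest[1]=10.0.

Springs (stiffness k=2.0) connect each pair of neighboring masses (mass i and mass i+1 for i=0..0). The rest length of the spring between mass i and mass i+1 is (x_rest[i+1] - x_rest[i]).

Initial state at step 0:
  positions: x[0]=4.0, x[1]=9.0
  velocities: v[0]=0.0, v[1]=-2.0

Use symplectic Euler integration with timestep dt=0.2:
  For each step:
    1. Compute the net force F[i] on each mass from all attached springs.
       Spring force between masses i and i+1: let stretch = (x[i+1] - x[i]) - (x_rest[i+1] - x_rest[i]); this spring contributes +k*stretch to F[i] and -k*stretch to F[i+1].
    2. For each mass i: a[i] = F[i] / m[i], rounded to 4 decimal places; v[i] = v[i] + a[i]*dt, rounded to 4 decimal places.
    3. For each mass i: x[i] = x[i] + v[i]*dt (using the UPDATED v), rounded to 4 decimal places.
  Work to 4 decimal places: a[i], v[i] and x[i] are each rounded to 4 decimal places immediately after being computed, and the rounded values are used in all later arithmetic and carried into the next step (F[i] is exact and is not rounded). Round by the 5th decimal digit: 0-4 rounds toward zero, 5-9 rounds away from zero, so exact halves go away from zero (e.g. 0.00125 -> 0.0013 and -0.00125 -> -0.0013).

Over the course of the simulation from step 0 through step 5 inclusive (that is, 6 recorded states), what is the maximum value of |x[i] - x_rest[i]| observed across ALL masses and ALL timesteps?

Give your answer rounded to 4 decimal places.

Answer: 2.4611

Derivation:
Step 0: x=[4.0000 9.0000] v=[0.0000 -2.0000]
Step 1: x=[4.0000 8.6000] v=[0.0000 -2.0000]
Step 2: x=[3.9680 8.2320] v=[-0.1600 -1.8400]
Step 3: x=[3.8771 7.9229] v=[-0.4544 -1.5456]
Step 4: x=[3.7099 7.6901] v=[-0.8361 -1.1639]
Step 5: x=[3.4611 7.5389] v=[-1.2440 -0.7560]
Max displacement = 2.4611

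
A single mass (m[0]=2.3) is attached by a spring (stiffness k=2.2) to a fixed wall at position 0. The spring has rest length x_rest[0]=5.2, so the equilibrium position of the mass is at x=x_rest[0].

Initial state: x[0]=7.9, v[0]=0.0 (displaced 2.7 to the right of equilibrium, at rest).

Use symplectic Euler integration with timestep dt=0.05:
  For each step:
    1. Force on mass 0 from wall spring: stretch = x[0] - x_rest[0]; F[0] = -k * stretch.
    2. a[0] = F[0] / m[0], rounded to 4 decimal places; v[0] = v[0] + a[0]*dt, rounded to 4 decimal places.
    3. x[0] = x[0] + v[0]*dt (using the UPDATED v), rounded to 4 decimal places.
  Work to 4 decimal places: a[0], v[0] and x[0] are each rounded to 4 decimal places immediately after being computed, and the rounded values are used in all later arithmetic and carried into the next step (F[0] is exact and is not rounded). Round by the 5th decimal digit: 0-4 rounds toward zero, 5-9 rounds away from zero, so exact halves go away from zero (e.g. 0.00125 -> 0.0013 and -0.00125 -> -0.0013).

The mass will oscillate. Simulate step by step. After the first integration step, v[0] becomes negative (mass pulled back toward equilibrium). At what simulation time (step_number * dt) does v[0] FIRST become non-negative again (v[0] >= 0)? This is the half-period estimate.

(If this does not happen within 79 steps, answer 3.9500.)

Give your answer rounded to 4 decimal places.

Answer: 3.2500

Derivation:
Step 0: x=[7.9000] v=[0.0000]
Step 1: x=[7.8935] v=[-0.1291]
Step 2: x=[7.8806] v=[-0.2579]
Step 3: x=[7.8613] v=[-0.3861]
Step 4: x=[7.8356] v=[-0.5134]
Step 5: x=[7.8036] v=[-0.6395]
Step 6: x=[7.7654] v=[-0.7640]
Step 7: x=[7.7211] v=[-0.8867]
Step 8: x=[7.6707] v=[-1.0073]
Step 9: x=[7.6144] v=[-1.1255]
Step 10: x=[7.5524] v=[-1.2410]
Step 11: x=[7.4847] v=[-1.3535]
Step 12: x=[7.4116] v=[-1.4628]
Step 13: x=[7.3332] v=[-1.5686]
Step 14: x=[7.2497] v=[-1.6706]
Step 15: x=[7.1613] v=[-1.7686]
Step 16: x=[7.0682] v=[-1.8624]
Step 17: x=[6.9706] v=[-1.9518]
Step 18: x=[6.8688] v=[-2.0365]
Step 19: x=[6.7630] v=[-2.1163]
Step 20: x=[6.6534] v=[-2.1911]
Step 21: x=[6.5404] v=[-2.2606]
Step 22: x=[6.4242] v=[-2.3247]
Step 23: x=[6.3050] v=[-2.3833]
Step 24: x=[6.1832] v=[-2.4362]
Step 25: x=[6.0590] v=[-2.4832]
Step 26: x=[5.9328] v=[-2.5243]
Step 27: x=[5.8048] v=[-2.5593]
Step 28: x=[5.6754] v=[-2.5882]
Step 29: x=[5.5449] v=[-2.6109]
Step 30: x=[5.4135] v=[-2.6274]
Step 31: x=[5.2816] v=[-2.6376]
Step 32: x=[5.1495] v=[-2.6415]
Step 33: x=[5.0175] v=[-2.6391]
Step 34: x=[4.8860] v=[-2.6304]
Step 35: x=[4.7552] v=[-2.6154]
Step 36: x=[4.6255] v=[-2.5941]
Step 37: x=[4.4972] v=[-2.5666]
Step 38: x=[4.3706] v=[-2.5330]
Step 39: x=[4.2459] v=[-2.4933]
Step 40: x=[4.1235] v=[-2.4477]
Step 41: x=[4.0037] v=[-2.3962]
Step 42: x=[3.8868] v=[-2.3390]
Step 43: x=[3.7730] v=[-2.2762]
Step 44: x=[3.6626] v=[-2.2080]
Step 45: x=[3.5559] v=[-2.1345]
Step 46: x=[3.4531] v=[-2.0559]
Step 47: x=[3.3545] v=[-1.9724]
Step 48: x=[3.2603] v=[-1.8841]
Step 49: x=[3.1707] v=[-1.7913]
Step 50: x=[3.0860] v=[-1.6942]
Step 51: x=[3.0063] v=[-1.5931]
Step 52: x=[2.9319] v=[-1.4882]
Step 53: x=[2.8629] v=[-1.3797]
Step 54: x=[2.7995] v=[-1.2679]
Step 55: x=[2.7418] v=[-1.1531]
Step 56: x=[2.6900] v=[-1.0355]
Step 57: x=[2.6442] v=[-0.9155]
Step 58: x=[2.6045] v=[-0.7933]
Step 59: x=[2.5710] v=[-0.6692]
Step 60: x=[2.5438] v=[-0.5435]
Step 61: x=[2.5230] v=[-0.4165]
Step 62: x=[2.5086] v=[-0.2885]
Step 63: x=[2.5006] v=[-0.1598]
Step 64: x=[2.4991] v=[-0.0307]
Step 65: x=[2.5040] v=[0.0985]
First v>=0 after going negative at step 65, time=3.2500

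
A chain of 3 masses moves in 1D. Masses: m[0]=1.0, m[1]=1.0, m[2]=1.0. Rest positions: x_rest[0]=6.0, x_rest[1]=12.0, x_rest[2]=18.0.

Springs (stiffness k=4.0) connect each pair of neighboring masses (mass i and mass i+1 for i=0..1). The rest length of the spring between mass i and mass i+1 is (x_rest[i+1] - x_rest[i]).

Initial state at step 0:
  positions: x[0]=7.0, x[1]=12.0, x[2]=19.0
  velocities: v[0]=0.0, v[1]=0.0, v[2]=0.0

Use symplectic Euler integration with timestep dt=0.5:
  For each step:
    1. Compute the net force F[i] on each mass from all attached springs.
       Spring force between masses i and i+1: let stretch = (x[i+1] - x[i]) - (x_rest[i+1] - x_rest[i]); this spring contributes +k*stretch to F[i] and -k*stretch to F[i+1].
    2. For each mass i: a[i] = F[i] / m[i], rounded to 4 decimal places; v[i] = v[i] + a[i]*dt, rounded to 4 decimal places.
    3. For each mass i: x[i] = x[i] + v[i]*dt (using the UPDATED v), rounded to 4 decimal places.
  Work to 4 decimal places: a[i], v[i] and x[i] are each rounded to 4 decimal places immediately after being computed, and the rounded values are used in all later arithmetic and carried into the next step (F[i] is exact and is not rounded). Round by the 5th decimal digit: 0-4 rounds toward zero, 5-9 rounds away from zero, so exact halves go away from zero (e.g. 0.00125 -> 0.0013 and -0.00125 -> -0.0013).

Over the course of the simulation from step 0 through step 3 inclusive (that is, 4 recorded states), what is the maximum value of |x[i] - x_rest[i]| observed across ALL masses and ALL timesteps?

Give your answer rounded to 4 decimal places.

Answer: 2.0000

Derivation:
Step 0: x=[7.0000 12.0000 19.0000] v=[0.0000 0.0000 0.0000]
Step 1: x=[6.0000 14.0000 18.0000] v=[-2.0000 4.0000 -2.0000]
Step 2: x=[7.0000 12.0000 19.0000] v=[2.0000 -4.0000 2.0000]
Step 3: x=[7.0000 12.0000 19.0000] v=[0.0000 0.0000 0.0000]
Max displacement = 2.0000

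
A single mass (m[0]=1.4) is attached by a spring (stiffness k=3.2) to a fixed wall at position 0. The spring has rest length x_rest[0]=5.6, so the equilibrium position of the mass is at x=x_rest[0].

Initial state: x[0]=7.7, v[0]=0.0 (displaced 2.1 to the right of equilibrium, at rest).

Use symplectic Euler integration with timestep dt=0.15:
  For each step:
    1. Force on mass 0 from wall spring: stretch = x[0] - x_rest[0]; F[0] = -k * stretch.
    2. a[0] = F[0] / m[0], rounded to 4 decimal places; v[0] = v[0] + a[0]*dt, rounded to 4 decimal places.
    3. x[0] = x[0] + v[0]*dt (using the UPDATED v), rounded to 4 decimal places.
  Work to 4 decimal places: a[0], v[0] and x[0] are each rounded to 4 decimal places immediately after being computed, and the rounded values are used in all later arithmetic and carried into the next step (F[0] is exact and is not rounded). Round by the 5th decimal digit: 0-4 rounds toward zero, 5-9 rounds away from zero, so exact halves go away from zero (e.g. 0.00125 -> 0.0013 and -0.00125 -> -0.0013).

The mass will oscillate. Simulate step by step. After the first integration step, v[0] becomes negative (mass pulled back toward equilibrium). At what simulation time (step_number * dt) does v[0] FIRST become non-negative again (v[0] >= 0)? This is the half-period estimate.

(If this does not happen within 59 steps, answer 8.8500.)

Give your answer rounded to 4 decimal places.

Step 0: x=[7.7000] v=[0.0000]
Step 1: x=[7.5920] v=[-0.7200]
Step 2: x=[7.3816] v=[-1.4030]
Step 3: x=[7.0795] v=[-2.0138]
Step 4: x=[6.7013] v=[-2.5211]
Step 5: x=[6.2665] v=[-2.8987]
Step 6: x=[5.7974] v=[-3.1272]
Step 7: x=[5.3182] v=[-3.1949]
Step 8: x=[4.8535] v=[-3.0983]
Step 9: x=[4.4271] v=[-2.8424]
Step 10: x=[4.0611] v=[-2.4403]
Step 11: x=[3.7742] v=[-1.9127]
Step 12: x=[3.5812] v=[-1.2867]
Step 13: x=[3.4920] v=[-0.5945]
Step 14: x=[3.5112] v=[0.1282]
First v>=0 after going negative at step 14, time=2.1000

Answer: 2.1000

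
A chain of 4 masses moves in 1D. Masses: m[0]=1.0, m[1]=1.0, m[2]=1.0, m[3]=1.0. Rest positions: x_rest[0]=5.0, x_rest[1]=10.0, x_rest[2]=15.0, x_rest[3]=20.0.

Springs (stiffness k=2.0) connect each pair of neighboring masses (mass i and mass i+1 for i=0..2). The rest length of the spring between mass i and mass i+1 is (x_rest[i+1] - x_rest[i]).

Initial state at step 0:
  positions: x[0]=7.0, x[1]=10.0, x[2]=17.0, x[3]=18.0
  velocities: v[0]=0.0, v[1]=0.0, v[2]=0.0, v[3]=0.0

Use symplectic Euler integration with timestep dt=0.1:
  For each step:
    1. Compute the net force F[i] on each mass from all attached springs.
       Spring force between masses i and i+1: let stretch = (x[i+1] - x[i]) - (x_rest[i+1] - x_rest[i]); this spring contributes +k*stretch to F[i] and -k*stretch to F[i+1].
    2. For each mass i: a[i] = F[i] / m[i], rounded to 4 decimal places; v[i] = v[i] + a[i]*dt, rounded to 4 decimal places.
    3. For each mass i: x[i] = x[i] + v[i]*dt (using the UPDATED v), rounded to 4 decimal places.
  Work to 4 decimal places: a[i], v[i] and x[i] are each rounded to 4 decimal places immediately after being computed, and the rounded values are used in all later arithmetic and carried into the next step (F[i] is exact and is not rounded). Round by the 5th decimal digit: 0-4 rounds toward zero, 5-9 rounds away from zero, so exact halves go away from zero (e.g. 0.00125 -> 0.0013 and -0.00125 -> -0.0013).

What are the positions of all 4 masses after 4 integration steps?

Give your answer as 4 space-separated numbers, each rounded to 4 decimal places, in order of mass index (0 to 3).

Answer: 6.6348 10.7073 15.9164 18.7416

Derivation:
Step 0: x=[7.0000 10.0000 17.0000 18.0000] v=[0.0000 0.0000 0.0000 0.0000]
Step 1: x=[6.9600 10.0800 16.8800 18.0800] v=[-0.4000 0.8000 -1.2000 0.8000]
Step 2: x=[6.8824 10.2336 16.6480 18.2360] v=[-0.7760 1.5360 -2.3200 1.5600]
Step 3: x=[6.7718 10.4485 16.3195 18.4602] v=[-1.1058 2.1486 -3.2853 2.2424]
Step 4: x=[6.6348 10.7073 15.9164 18.7416] v=[-1.3705 2.5875 -4.0314 2.8143]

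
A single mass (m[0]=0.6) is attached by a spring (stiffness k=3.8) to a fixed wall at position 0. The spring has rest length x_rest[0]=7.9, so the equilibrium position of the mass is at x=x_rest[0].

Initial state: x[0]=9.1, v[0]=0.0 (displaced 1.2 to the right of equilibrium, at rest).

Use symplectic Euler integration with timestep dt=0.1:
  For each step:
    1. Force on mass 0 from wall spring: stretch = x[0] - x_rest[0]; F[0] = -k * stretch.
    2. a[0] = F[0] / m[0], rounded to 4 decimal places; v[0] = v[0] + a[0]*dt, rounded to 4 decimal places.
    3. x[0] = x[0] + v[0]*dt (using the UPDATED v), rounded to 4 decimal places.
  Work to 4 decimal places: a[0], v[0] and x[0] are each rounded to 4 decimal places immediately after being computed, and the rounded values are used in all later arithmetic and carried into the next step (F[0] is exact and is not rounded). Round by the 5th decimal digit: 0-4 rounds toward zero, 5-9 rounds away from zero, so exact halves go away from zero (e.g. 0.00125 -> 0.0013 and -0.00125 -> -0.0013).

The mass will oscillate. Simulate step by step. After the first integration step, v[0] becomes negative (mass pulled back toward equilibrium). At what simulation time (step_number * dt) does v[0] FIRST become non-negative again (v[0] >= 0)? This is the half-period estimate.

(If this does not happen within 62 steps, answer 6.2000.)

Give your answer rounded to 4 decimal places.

Answer: 1.3000

Derivation:
Step 0: x=[9.1000] v=[0.0000]
Step 1: x=[9.0240] v=[-0.7600]
Step 2: x=[8.8768] v=[-1.4719]
Step 3: x=[8.6678] v=[-2.0905]
Step 4: x=[8.4101] v=[-2.5768]
Step 5: x=[8.1201] v=[-2.8999]
Step 6: x=[7.8162] v=[-3.0393]
Step 7: x=[7.5176] v=[-2.9862]
Step 8: x=[7.2432] v=[-2.7440]
Step 9: x=[7.0104] v=[-2.3280]
Step 10: x=[6.8339] v=[-1.7646]
Step 11: x=[6.7250] v=[-1.0894]
Step 12: x=[6.6905] v=[-0.3452]
Step 13: x=[6.7326] v=[0.4208]
First v>=0 after going negative at step 13, time=1.3000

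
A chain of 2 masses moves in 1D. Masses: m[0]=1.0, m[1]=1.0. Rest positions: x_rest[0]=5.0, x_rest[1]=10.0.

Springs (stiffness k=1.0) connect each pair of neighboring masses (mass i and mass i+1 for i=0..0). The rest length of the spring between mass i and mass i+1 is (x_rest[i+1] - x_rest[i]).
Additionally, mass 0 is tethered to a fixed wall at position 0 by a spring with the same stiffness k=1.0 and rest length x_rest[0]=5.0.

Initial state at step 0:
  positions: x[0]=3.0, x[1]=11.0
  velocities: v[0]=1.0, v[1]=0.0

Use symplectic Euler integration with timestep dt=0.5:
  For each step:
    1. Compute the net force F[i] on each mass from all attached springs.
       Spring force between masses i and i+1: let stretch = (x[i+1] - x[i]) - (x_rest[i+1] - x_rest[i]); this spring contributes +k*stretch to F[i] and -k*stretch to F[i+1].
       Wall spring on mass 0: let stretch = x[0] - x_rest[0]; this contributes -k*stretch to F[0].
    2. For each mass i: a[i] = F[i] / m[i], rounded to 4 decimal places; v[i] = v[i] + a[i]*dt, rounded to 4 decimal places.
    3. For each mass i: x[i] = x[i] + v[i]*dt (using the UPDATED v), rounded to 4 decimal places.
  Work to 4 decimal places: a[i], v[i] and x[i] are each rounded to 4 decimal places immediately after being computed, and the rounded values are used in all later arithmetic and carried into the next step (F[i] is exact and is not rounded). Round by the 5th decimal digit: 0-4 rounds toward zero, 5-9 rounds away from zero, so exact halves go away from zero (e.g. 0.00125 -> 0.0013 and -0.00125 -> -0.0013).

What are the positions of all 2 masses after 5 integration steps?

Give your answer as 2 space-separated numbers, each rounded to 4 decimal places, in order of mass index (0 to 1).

Answer: 5.3213 10.8458

Derivation:
Step 0: x=[3.0000 11.0000] v=[1.0000 0.0000]
Step 1: x=[4.7500 10.2500] v=[3.5000 -1.5000]
Step 2: x=[6.6875 9.3750] v=[3.8750 -1.7500]
Step 3: x=[7.6250 9.0781] v=[1.8750 -0.5938]
Step 4: x=[7.0195 9.6680] v=[-1.2110 1.1797]
Step 5: x=[5.3213 10.8458] v=[-3.3965 2.3555]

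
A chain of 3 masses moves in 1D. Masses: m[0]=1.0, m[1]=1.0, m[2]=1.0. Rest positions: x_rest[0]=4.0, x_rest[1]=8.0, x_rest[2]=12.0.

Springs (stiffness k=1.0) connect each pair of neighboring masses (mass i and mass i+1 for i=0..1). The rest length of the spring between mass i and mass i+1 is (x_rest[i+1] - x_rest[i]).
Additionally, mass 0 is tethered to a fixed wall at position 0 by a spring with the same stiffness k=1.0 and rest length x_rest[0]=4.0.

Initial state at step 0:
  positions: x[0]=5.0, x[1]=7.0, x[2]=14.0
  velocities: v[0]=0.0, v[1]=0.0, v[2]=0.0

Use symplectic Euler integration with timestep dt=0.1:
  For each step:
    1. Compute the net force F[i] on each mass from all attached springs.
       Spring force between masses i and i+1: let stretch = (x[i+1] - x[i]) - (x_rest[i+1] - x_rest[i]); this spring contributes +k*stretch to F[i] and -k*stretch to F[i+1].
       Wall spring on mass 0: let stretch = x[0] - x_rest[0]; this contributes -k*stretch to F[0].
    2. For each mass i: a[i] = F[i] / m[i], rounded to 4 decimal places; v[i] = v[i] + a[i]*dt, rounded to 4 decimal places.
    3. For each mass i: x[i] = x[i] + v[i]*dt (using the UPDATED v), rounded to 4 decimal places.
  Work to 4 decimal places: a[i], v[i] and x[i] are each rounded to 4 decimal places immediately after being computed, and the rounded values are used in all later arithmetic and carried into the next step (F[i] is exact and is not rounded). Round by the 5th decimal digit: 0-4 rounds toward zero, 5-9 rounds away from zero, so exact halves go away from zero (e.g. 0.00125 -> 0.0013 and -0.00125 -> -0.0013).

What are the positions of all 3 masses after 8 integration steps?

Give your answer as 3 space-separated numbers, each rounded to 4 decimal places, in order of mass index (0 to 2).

Answer: 4.1341 8.4868 13.0774

Derivation:
Step 0: x=[5.0000 7.0000 14.0000] v=[0.0000 0.0000 0.0000]
Step 1: x=[4.9700 7.0500 13.9700] v=[-0.3000 0.5000 -0.3000]
Step 2: x=[4.9111 7.1484 13.9108] v=[-0.5890 0.9840 -0.5920]
Step 3: x=[4.8255 7.2921 13.8240] v=[-0.8564 1.4365 -0.8682]
Step 4: x=[4.7163 7.4764 13.7119] v=[-1.0923 1.8430 -1.1214]
Step 5: x=[4.5875 7.6955 13.5774] v=[-1.2879 2.1905 -1.3450]
Step 6: x=[4.4439 7.9423 13.4241] v=[-1.4359 2.4679 -1.5332]
Step 7: x=[4.2909 8.2089 13.2560] v=[-1.5305 2.6662 -1.6814]
Step 8: x=[4.1341 8.4868 13.0774] v=[-1.5678 2.7791 -1.7861]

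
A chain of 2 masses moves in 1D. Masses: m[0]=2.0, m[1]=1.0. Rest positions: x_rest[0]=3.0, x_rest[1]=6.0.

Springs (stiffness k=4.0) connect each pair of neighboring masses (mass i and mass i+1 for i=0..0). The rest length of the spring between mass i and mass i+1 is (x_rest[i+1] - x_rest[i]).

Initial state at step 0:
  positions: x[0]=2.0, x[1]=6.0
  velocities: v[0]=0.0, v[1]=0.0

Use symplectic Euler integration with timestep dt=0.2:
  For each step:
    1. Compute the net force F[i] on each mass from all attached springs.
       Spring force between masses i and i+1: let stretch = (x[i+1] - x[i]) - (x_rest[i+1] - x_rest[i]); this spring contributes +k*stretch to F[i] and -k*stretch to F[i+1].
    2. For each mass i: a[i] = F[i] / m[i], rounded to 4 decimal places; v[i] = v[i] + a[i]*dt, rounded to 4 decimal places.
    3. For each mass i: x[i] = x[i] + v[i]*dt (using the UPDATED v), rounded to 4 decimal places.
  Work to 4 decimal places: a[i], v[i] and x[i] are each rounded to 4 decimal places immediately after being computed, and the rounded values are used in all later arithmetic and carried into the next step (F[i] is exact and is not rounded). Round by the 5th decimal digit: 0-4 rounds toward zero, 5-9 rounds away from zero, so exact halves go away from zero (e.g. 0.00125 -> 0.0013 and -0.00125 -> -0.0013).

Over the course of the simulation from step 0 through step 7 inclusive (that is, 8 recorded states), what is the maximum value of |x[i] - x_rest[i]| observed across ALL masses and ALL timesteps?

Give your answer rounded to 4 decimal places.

Answer: 1.3524

Derivation:
Step 0: x=[2.0000 6.0000] v=[0.0000 0.0000]
Step 1: x=[2.0800 5.8400] v=[0.4000 -0.8000]
Step 2: x=[2.2208 5.5584] v=[0.7040 -1.4080]
Step 3: x=[2.3886 5.2228] v=[0.8390 -1.6781]
Step 4: x=[2.5431 4.9137] v=[0.7727 -1.5455]
Step 5: x=[2.6473 4.7053] v=[0.5209 -1.0420]
Step 6: x=[2.6761 4.6476] v=[0.1441 -0.2884]
Step 7: x=[2.6226 4.7545] v=[-0.2673 0.5344]
Max displacement = 1.3524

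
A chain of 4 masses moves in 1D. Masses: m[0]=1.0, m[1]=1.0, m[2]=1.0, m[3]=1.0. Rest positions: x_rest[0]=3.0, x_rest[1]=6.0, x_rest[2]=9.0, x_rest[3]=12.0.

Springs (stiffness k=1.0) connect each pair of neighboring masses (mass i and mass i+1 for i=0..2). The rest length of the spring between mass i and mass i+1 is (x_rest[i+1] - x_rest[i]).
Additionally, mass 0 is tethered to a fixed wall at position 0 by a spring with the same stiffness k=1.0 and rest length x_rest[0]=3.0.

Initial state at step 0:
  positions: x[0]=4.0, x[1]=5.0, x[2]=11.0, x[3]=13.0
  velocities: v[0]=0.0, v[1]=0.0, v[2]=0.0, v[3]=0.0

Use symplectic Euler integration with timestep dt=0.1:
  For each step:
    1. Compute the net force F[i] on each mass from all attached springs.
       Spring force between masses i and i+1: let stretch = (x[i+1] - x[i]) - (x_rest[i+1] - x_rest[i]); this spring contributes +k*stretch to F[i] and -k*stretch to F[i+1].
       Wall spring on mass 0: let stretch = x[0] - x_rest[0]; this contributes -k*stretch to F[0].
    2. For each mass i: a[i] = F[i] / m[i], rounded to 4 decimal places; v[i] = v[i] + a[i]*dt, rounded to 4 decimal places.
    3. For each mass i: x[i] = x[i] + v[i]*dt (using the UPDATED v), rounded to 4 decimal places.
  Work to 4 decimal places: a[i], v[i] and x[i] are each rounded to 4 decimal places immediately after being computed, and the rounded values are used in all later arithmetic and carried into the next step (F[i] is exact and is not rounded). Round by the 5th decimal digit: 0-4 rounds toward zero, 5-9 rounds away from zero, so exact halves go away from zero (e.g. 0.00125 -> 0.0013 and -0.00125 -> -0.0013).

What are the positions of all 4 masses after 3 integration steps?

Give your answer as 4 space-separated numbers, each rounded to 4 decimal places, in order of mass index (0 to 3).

Answer: 3.8255 5.2916 10.7670 13.0575

Derivation:
Step 0: x=[4.0000 5.0000 11.0000 13.0000] v=[0.0000 0.0000 0.0000 0.0000]
Step 1: x=[3.9700 5.0500 10.9600 13.0100] v=[-0.3000 0.5000 -0.4000 0.1000]
Step 2: x=[3.9111 5.1483 10.8814 13.0295] v=[-0.5890 0.9830 -0.7860 0.1950]
Step 3: x=[3.8255 5.2916 10.7670 13.0575] v=[-0.8564 1.4326 -1.1445 0.2802]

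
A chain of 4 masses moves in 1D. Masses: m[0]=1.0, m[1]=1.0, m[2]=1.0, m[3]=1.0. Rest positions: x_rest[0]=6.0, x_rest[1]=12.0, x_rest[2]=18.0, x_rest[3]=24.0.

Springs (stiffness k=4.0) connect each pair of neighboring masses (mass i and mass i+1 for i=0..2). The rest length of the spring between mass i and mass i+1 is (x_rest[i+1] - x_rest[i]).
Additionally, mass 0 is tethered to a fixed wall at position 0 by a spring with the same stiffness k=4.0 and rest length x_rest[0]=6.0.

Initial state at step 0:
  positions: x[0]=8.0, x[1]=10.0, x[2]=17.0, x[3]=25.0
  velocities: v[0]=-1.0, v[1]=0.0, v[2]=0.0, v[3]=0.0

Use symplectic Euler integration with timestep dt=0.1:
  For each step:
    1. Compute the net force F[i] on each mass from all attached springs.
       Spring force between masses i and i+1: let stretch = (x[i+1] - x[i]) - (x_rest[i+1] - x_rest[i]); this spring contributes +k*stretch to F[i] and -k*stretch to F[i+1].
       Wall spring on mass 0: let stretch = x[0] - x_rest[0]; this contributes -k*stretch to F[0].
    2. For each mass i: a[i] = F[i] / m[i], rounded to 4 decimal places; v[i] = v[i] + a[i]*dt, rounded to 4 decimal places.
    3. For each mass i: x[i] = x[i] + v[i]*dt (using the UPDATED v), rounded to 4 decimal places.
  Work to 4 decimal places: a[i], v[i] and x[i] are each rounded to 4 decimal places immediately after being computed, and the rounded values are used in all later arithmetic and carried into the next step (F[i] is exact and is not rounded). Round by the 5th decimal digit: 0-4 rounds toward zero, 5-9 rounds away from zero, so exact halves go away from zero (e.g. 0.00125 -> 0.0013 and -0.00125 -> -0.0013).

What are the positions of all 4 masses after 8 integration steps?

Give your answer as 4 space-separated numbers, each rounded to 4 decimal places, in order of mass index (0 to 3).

Answer: 3.4932 13.1911 18.4178 23.0543

Derivation:
Step 0: x=[8.0000 10.0000 17.0000 25.0000] v=[-1.0000 0.0000 0.0000 0.0000]
Step 1: x=[7.6600 10.2000 17.0400 24.9200] v=[-3.4000 2.0000 0.4000 -0.8000]
Step 2: x=[7.1152 10.5720 17.1216 24.7648] v=[-5.4480 3.7200 0.8160 -1.5520]
Step 3: x=[6.4241 11.0677 17.2469 24.5439] v=[-6.9114 4.9571 1.2534 -2.2093]
Step 4: x=[5.6617 11.6248 17.4170 24.2711] v=[-7.6236 5.5713 1.7005 -2.7281]
Step 5: x=[4.9114 12.1751 17.6295 23.9641] v=[-7.5030 5.5029 2.1253 -3.0697]
Step 6: x=[4.2552 12.6530 17.8772 23.6438] v=[-6.5621 4.7792 2.4774 -3.2035]
Step 7: x=[3.7647 13.0040 18.1466 23.3328] v=[-4.9051 3.5098 2.6944 -3.1101]
Step 8: x=[3.4932 13.1911 18.4178 23.0543] v=[-2.7153 1.8711 2.7118 -2.7846]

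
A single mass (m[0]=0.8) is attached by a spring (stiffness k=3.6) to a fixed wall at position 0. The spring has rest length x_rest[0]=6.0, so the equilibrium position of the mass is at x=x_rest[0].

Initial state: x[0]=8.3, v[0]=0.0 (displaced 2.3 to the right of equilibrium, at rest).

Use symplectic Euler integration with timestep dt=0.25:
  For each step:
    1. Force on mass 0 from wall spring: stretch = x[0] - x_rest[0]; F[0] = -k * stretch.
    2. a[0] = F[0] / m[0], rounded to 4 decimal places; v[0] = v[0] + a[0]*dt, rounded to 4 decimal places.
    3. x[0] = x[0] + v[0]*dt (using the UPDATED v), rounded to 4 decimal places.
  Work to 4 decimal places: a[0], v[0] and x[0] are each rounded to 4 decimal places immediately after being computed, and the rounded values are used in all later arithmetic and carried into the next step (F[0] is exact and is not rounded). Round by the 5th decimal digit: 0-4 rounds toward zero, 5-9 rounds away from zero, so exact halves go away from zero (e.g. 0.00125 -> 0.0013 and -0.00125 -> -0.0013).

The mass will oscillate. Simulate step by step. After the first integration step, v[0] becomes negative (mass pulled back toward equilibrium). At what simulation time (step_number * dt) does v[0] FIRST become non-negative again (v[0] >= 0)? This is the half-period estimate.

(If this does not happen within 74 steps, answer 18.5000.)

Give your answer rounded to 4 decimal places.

Answer: 1.5000

Derivation:
Step 0: x=[8.3000] v=[0.0000]
Step 1: x=[7.6531] v=[-2.5875]
Step 2: x=[6.5413] v=[-4.4473]
Step 3: x=[5.2772] v=[-5.0563]
Step 4: x=[4.2164] v=[-4.2432]
Step 5: x=[3.6572] v=[-2.2367]
Step 6: x=[3.7570] v=[0.3990]
First v>=0 after going negative at step 6, time=1.5000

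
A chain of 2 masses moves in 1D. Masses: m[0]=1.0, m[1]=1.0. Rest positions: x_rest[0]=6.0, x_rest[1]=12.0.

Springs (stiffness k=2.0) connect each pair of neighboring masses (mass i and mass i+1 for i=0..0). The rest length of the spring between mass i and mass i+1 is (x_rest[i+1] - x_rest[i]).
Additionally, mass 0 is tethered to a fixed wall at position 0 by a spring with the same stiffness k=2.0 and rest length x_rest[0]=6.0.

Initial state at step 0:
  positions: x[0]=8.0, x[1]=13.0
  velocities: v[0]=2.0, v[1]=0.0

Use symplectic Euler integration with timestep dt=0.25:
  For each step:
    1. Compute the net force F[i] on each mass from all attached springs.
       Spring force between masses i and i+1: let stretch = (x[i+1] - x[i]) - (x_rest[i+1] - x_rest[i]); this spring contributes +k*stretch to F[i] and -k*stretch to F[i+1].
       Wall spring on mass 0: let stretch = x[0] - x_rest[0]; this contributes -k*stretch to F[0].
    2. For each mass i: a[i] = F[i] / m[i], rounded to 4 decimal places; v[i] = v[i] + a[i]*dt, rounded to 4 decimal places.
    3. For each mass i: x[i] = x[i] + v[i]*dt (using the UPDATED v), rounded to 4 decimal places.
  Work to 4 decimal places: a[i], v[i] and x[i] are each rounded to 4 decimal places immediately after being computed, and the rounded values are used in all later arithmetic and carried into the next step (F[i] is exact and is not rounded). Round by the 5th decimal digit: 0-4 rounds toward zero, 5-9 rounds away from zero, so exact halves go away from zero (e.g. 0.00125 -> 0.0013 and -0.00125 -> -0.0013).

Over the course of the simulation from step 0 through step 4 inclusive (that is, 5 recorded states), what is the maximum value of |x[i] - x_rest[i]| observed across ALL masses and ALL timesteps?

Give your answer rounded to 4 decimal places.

Step 0: x=[8.0000 13.0000] v=[2.0000 0.0000]
Step 1: x=[8.1250 13.1250] v=[0.5000 0.5000]
Step 2: x=[7.8594 13.3750] v=[-1.0625 1.0000]
Step 3: x=[7.3008 13.6856] v=[-2.2344 1.2422]
Step 4: x=[6.6277 13.9481] v=[-2.6924 1.0498]
Max displacement = 2.1250

Answer: 2.1250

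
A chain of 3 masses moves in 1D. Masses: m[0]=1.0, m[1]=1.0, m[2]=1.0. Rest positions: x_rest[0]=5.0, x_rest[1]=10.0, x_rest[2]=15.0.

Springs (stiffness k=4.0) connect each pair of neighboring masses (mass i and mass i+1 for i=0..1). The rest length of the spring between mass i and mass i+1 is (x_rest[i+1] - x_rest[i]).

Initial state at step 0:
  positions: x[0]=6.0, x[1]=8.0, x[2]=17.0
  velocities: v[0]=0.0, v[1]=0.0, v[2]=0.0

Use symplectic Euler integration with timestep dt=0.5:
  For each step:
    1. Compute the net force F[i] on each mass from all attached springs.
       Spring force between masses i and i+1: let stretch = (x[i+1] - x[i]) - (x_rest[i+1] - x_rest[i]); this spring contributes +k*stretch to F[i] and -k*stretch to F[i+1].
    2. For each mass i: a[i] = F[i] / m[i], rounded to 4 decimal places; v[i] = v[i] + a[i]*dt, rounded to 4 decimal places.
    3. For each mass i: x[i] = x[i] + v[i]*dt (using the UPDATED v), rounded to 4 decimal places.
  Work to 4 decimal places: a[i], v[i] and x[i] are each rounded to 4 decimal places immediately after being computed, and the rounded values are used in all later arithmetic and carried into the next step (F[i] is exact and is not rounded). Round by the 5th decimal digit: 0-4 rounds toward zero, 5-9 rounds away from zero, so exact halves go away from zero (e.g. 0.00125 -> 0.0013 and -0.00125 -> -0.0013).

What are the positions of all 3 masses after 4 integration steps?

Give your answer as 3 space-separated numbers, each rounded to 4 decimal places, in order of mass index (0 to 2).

Answer: 3.0000 15.0000 13.0000

Derivation:
Step 0: x=[6.0000 8.0000 17.0000] v=[0.0000 0.0000 0.0000]
Step 1: x=[3.0000 15.0000 13.0000] v=[-6.0000 14.0000 -8.0000]
Step 2: x=[7.0000 8.0000 16.0000] v=[8.0000 -14.0000 6.0000]
Step 3: x=[7.0000 8.0000 16.0000] v=[0.0000 0.0000 0.0000]
Step 4: x=[3.0000 15.0000 13.0000] v=[-8.0000 14.0000 -6.0000]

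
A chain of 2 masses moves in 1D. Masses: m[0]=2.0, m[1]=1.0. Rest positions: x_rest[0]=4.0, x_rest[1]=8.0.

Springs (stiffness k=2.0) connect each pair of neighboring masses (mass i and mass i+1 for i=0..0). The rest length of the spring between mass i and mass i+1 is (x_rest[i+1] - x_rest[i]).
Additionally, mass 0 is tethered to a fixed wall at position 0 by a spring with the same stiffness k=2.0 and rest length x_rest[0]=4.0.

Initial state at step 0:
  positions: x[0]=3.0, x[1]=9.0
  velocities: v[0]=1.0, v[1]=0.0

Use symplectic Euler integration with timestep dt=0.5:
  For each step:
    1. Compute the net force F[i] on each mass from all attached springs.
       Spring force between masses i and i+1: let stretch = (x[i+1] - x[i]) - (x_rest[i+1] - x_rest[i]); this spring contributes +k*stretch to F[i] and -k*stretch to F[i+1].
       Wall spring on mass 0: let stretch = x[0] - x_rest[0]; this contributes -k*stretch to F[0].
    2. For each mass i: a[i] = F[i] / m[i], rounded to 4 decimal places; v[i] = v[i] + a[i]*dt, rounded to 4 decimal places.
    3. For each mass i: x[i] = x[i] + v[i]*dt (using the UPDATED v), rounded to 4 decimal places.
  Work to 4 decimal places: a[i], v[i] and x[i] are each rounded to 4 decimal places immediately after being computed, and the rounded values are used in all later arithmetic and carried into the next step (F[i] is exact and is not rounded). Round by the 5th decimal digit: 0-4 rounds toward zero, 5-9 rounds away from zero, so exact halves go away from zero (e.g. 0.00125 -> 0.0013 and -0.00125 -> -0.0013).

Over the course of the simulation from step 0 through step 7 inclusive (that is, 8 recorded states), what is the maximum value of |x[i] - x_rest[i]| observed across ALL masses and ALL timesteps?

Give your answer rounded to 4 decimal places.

Step 0: x=[3.0000 9.0000] v=[1.0000 0.0000]
Step 1: x=[4.2500 8.0000] v=[2.5000 -2.0000]
Step 2: x=[5.3750 7.1250] v=[2.2500 -1.7500]
Step 3: x=[5.5938 7.3750] v=[0.4375 0.5000]
Step 4: x=[4.8594 8.7344] v=[-1.4688 2.7188]
Step 5: x=[3.8789 10.1563] v=[-1.9610 2.8438]
Step 6: x=[3.4980 10.4395] v=[-0.7618 0.5664]
Step 7: x=[3.9780 9.2520] v=[0.9600 -2.3751]
Max displacement = 2.4395

Answer: 2.4395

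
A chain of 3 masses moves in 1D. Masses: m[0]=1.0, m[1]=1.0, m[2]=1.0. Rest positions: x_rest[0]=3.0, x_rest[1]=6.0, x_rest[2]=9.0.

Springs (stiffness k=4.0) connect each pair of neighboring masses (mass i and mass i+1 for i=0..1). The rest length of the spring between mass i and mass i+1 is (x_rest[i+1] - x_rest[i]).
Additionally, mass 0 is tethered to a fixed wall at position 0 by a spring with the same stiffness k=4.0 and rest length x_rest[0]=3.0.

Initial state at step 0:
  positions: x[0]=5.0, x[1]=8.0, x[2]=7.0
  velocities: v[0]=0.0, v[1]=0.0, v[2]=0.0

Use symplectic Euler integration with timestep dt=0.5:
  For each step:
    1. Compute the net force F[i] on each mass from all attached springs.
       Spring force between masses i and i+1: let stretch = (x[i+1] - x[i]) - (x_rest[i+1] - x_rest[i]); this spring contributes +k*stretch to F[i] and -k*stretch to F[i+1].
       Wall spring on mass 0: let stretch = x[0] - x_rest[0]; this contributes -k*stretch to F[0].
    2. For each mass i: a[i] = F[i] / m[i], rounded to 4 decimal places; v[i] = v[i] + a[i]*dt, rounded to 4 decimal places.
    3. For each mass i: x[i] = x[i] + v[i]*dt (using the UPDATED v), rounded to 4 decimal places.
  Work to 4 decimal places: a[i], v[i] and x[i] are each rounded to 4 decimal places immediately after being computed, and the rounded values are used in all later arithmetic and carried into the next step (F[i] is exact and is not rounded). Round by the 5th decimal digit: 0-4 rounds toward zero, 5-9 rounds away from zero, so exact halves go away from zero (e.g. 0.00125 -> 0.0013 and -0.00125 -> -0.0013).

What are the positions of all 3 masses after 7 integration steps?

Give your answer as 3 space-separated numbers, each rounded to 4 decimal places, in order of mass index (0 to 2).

Step 0: x=[5.0000 8.0000 7.0000] v=[0.0000 0.0000 0.0000]
Step 1: x=[3.0000 4.0000 11.0000] v=[-4.0000 -8.0000 8.0000]
Step 2: x=[-1.0000 6.0000 11.0000] v=[-8.0000 4.0000 0.0000]
Step 3: x=[3.0000 6.0000 9.0000] v=[8.0000 0.0000 -4.0000]
Step 4: x=[7.0000 6.0000 7.0000] v=[8.0000 0.0000 -4.0000]
Step 5: x=[3.0000 8.0000 7.0000] v=[-8.0000 4.0000 0.0000]
Step 6: x=[1.0000 4.0000 11.0000] v=[-4.0000 -8.0000 8.0000]
Step 7: x=[1.0000 4.0000 11.0000] v=[0.0000 0.0000 0.0000]

Answer: 1.0000 4.0000 11.0000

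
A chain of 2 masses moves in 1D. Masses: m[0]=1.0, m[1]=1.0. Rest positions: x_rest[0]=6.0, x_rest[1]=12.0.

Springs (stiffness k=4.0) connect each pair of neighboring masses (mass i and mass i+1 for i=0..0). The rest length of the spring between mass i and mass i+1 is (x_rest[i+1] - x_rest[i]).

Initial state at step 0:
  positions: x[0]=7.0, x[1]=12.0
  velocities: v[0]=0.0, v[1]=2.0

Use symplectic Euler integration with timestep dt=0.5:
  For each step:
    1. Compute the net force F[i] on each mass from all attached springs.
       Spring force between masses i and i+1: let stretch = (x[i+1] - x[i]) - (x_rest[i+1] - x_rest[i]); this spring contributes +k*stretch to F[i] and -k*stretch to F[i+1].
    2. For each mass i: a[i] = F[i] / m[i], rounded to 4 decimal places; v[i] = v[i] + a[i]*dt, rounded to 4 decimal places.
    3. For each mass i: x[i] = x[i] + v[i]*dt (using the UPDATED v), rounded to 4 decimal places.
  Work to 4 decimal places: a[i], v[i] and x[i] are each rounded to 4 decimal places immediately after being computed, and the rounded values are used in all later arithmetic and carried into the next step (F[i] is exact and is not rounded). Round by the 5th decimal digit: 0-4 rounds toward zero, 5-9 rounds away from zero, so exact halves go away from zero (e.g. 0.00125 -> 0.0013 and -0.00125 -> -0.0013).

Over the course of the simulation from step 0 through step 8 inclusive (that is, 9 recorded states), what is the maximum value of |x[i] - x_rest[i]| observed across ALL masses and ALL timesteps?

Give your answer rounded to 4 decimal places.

Step 0: x=[7.0000 12.0000] v=[0.0000 2.0000]
Step 1: x=[6.0000 14.0000] v=[-2.0000 4.0000]
Step 2: x=[7.0000 14.0000] v=[2.0000 0.0000]
Step 3: x=[9.0000 13.0000] v=[4.0000 -2.0000]
Step 4: x=[9.0000 14.0000] v=[0.0000 2.0000]
Step 5: x=[8.0000 16.0000] v=[-2.0000 4.0000]
Step 6: x=[9.0000 16.0000] v=[2.0000 0.0000]
Step 7: x=[11.0000 15.0000] v=[4.0000 -2.0000]
Step 8: x=[11.0000 16.0000] v=[0.0000 2.0000]
Max displacement = 5.0000

Answer: 5.0000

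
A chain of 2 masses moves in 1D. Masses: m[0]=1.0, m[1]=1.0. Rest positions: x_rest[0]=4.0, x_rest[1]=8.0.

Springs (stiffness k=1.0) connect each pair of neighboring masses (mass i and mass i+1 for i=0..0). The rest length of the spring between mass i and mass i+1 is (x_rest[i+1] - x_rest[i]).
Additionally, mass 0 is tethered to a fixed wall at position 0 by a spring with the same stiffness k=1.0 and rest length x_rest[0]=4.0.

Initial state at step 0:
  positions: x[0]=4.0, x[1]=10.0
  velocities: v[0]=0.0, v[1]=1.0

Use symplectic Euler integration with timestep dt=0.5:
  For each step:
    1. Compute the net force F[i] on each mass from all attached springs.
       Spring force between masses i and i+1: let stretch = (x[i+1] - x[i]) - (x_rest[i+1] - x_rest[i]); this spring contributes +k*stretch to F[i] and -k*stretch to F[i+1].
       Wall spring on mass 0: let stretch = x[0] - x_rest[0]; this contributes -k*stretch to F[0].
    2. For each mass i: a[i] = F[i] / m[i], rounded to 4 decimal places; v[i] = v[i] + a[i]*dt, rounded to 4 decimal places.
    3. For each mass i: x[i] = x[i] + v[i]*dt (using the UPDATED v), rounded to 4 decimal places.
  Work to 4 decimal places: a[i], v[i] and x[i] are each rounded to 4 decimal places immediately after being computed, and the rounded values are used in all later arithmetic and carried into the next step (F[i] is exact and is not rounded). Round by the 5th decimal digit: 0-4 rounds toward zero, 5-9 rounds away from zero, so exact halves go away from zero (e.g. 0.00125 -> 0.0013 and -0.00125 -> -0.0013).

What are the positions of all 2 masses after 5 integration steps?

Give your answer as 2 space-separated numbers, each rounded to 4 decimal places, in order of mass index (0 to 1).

Answer: 4.9961 8.7481

Derivation:
Step 0: x=[4.0000 10.0000] v=[0.0000 1.0000]
Step 1: x=[4.5000 10.0000] v=[1.0000 0.0000]
Step 2: x=[5.2500 9.6250] v=[1.5000 -0.7500]
Step 3: x=[5.7813 9.1563] v=[1.0625 -0.9375]
Step 4: x=[5.7110 8.8438] v=[-0.1407 -0.6250]
Step 5: x=[4.9961 8.7481] v=[-1.4298 -0.1914]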